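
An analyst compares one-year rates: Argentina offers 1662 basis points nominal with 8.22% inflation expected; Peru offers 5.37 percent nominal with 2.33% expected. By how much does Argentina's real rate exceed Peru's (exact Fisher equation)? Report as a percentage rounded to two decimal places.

Argentina: (1 + 0.1662)/(1 + 0.0822) − 1 = 7.7620%
Peru: (1 + 0.0537)/(1 + 0.0233) − 1 = 2.9708%
Differential = 7.7620% − 2.9708% = 4.7912% → 4.79%.

4.79%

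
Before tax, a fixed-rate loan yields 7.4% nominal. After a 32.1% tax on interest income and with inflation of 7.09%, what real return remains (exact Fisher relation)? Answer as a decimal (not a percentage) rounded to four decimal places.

After-tax nominal return = 7.4% × (1 − 0.321) = 5.0246%.
1 + r = 1.050246 / 1.07090 = 0.980713
After-tax real rate = 0.980713 − 1 → -0.0193.

-0.0193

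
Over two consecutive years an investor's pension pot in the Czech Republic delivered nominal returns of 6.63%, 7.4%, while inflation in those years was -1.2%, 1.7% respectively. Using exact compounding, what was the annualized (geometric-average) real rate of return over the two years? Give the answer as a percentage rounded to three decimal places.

Compound the nominal returns: 1.0663 × 1.0740 = 1.14520620.
Compound inflation: 0.9880 × 1.0170 = 1.00479600.
Deflate: 1.14520620 / 1.00479600 = 1.13974001.
Annualized real rate = 1.13974001^(1/2) − 1 = 6.7586% → 6.759%.

6.759%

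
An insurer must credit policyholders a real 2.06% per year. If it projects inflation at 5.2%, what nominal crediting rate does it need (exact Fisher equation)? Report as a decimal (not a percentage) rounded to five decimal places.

0.07367

(1 + i) = (1 + r)(1 + π) = 1.02060 × 1.05200 = 1.0736712
i = 1.0736712 − 1, so the required nominal rate is 0.07367.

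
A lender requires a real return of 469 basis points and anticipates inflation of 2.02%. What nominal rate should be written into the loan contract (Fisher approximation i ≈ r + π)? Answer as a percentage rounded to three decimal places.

6.710%

i ≈ r + π = 4.69% + 2.02% = 6.710%.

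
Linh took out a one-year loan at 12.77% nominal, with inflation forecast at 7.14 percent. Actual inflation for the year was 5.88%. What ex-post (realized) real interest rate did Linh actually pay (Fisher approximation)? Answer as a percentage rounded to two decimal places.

Ex-post: 12.77% − 5.88% = 6.890%
So the realized real rate is 6.89%.

6.89%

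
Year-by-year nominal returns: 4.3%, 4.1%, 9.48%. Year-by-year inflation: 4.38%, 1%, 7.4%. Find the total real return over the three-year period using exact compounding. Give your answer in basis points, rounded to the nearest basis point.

Compound the nominal returns: 1.0430 × 1.0410 × 1.0948 = 1.188693.
Compound inflation: 1.0438 × 1.0100 × 1.0740 = 1.132252.
Deflate: 1.188693 / 1.132252 = 1.049849.
Total real return = 1.049849 − 1 → 498 basis points.

498 basis points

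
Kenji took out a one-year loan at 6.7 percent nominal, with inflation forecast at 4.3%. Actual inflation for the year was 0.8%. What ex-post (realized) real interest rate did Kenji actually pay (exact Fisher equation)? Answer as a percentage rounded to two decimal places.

Ex-post: (1 + 0.0670)/(1 + 0.0080) − 1 = 5.8532%
So the realized real rate is 5.85%.

5.85%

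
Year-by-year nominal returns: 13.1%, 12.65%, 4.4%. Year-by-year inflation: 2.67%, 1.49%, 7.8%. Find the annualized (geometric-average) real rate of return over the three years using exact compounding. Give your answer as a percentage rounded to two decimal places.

5.80%

Compound the nominal returns: 1.1310 × 1.1265 × 1.0440 = 1.33013065.
Compound inflation: 1.0267 × 1.0149 × 1.0780 = 1.12327366.
Deflate: 1.33013065 / 1.12327366 = 1.18415547.
Annualized real rate = 1.18415547^(1/3) − 1 = 5.7961% → 5.80%.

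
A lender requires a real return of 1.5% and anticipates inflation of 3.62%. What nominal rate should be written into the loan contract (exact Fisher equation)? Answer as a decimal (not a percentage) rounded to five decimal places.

(1 + i) = (1 + r)(1 + π) = 1.01500 × 1.03620 = 1.051743
i = 1.051743 − 1, so the required nominal rate is 0.05174.

0.05174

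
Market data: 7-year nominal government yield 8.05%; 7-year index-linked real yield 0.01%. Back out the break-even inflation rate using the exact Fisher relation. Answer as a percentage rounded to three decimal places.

(1 + π) = (1 + i)/(1 + r) = 1.08050 / 1.00010 = 1.080392
Break-even inflation = 1.080392 − 1 → 8.039%.

8.039%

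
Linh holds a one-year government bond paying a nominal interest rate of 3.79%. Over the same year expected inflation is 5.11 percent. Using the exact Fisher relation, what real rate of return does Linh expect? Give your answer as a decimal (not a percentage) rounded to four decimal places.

1 + r = 1.03790 / 1.05110 = 0.987442
r = 0.987442 − 1 = -1.2558%, i.e. -0.0126.

-0.0126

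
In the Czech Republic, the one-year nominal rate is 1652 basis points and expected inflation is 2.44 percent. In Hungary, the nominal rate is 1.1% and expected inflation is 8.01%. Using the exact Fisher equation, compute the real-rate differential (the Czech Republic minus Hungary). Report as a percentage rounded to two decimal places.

20.14%

The Czech Republic: (1 + 0.1652)/(1 + 0.0244) − 1 = 13.7446%
Hungary: (1 + 0.0110)/(1 + 0.0801) − 1 = -6.3976%
Differential = 13.7446% − (-6.3976%) = 20.1422% → 20.14%.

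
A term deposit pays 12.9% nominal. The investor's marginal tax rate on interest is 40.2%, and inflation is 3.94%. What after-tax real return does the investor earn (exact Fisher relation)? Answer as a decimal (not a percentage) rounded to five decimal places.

0.03631

After-tax nominal return = 12.9% × (1 − 0.402) = 7.7142%.
1 + r = 1.077142 / 1.03940 = 1.036311
After-tax real rate = 1.036311 − 1 → 0.03631.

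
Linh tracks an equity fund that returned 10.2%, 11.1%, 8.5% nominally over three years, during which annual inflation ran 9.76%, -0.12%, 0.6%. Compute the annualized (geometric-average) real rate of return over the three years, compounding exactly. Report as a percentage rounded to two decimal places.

6.40%

Nominal growth factor = 1.1020 × 1.1110 × 1.0850 = 1.32838937
Price-level growth factor = 1.0976 × 0.9988 × 1.0060 = 1.10286058
Real growth factor = 1.32838937 / 1.10286058 = 1.20449438
Annualized real rate = 1.20449438^(1/3) − 1 = 6.3984% → 6.40%.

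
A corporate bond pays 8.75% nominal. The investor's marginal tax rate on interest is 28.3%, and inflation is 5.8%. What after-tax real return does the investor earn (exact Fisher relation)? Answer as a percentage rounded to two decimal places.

0.45%

After-tax nominal return = 8.75% × (1 − 0.283) = 6.27375%.
1 + r = 1.0627375 / 1.05800 = 1.004478
After-tax real rate = 1.004478 − 1 → 0.45%.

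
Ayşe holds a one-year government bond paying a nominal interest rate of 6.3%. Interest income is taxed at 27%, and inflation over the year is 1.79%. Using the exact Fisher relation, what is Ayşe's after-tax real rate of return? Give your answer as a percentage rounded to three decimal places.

After-tax nominal return = 6.3% × (1 − 0.27) = 4.5990%.
1 + r = 1.04599 / 1.01790 = 1.027596
After-tax real rate = 1.027596 − 1 → 2.760%.

2.760%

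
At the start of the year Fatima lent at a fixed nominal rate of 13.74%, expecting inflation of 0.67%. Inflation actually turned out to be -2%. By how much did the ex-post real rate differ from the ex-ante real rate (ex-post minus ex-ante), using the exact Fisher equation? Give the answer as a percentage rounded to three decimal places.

3.078%

Ex-ante: (1 + 0.1374)/(1 + 0.0067) − 1 = 12.9830%
Ex-post: (1 + 0.1374)/(1 − 0.0200) − 1 = 16.0612%
Difference (ex-post − ex-ante) = 3.0782% → 3.078%.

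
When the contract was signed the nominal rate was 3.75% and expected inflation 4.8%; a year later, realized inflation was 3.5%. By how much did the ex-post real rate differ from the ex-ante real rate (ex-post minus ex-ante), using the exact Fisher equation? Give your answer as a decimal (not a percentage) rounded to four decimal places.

Ex-ante: (1 + 0.0375)/(1 + 0.0480) − 1 = -1.0019%
Ex-post: (1 + 0.0375)/(1 + 0.0350) − 1 = 0.2415%
Difference (ex-post − ex-ante) = 1.2435% → 0.0124.

0.0124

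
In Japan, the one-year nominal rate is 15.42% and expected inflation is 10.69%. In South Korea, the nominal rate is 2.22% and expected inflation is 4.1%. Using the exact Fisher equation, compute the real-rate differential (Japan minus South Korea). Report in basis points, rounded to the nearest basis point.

608 basis points

Japan: (1 + 0.1542)/(1 + 0.1069) − 1 = 4.2732%
South Korea: (1 + 0.0222)/(1 + 0.0410) − 1 = -1.8060%
Differential = 4.2732% − (-1.8060%) = 6.0792% → 608 basis points.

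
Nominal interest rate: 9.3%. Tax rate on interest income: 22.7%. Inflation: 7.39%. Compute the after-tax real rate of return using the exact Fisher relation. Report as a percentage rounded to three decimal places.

After-tax nominal return = 9.3% × (1 − 0.227) = 7.1889%.
1 + r = 1.071889 / 1.07390 = 0.998127
After-tax real rate = 0.998127 − 1 → -0.187%.

-0.187%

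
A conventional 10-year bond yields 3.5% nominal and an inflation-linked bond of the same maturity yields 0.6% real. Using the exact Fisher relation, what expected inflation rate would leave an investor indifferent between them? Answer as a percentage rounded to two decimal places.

2.88%

(1 + π) = (1 + i)/(1 + r) = 1.03500 / 1.00600 = 1.028827
Break-even inflation = 1.028827 − 1 → 2.88%.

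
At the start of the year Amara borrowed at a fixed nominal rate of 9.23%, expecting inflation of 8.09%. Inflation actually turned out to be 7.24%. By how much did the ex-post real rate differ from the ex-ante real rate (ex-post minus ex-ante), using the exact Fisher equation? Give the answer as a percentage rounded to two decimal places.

0.80%

Ex-ante: (1 + 0.0923)/(1 + 0.0809) − 1 = 1.0547%
Ex-post: (1 + 0.0923)/(1 + 0.0724) − 1 = 1.8557%
Difference (ex-post − ex-ante) = 0.8010% → 0.80%.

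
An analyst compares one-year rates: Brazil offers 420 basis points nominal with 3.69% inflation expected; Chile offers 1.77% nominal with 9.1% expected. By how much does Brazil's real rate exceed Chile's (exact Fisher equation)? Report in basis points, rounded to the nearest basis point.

721 basis points

Brazil: (1 + 0.0420)/(1 + 0.0369) − 1 = 0.4919%
Chile: (1 + 0.0177)/(1 + 0.0910) − 1 = -6.7186%
Differential = 0.4919% − (-6.7186%) = 7.2105% → 721 basis points.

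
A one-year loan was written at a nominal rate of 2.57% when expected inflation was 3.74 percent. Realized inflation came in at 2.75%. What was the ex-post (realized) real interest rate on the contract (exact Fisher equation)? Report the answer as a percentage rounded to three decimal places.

Ex-post: (1 + 0.0257)/(1 + 0.0275) − 1 = -0.1752%
So the realized real rate is -0.175%.

-0.175%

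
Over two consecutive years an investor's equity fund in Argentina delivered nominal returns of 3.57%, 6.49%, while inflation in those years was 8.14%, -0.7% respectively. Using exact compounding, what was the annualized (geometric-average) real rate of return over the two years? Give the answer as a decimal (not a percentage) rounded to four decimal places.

0.0135

Compound the nominal returns: 1.0357 × 1.0649 = 1.10291693.
Compound inflation: 1.0814 × 0.9930 = 1.07383020.
Deflate: 1.10291693 / 1.07383020 = 1.02708690.
Annualized real rate = 1.02708690^(1/2) − 1 = 1.3453% → 0.0135.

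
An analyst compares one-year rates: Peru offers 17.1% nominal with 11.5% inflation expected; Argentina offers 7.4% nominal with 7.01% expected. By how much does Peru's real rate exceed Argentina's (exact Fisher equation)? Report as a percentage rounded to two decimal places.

4.66%

Peru: (1 + 0.1710)/(1 + 0.1150) − 1 = 5.0224%
Argentina: (1 + 0.0740)/(1 + 0.0701) − 1 = 0.3645%
Differential = 5.0224% − 0.3645% = 4.6580% → 4.66%.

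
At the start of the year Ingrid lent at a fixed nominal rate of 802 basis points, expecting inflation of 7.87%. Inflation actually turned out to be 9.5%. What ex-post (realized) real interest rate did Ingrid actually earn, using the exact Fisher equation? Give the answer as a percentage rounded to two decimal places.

Ex-post: (1 + 0.0802)/(1 + 0.0950) − 1 = -1.3516%
So the realized real rate is -1.35%.

-1.35%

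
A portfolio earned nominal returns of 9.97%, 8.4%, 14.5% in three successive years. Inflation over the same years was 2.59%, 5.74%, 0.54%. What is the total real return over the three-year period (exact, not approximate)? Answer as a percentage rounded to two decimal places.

Compound the nominal returns: 1.0997 × 1.0840 × 1.1450 = 1.364926.
Compound inflation: 1.0259 × 1.0574 × 1.0054 = 1.090645.
Deflate: 1.364926 / 1.090645 = 1.251485.
Total real return = 1.251485 − 1 → 25.15%.

25.15%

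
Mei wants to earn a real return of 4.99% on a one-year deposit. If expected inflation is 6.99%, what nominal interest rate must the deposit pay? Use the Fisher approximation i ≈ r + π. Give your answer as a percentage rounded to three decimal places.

i ≈ r + π = 4.99% + 6.99% = 11.980%.

11.980%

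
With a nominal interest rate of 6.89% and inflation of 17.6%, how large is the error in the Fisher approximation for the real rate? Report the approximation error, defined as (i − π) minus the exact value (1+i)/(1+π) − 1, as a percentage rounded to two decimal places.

Approximate: r ≈ 6.890% − 17.600% = -10.7100%
Exact: (1 + 0.0689)/(1 + 0.1760) − 1 = -9.1071%
Error = -10.7100% − (-9.1071%) = -1.6029% → -1.60%.

-1.60%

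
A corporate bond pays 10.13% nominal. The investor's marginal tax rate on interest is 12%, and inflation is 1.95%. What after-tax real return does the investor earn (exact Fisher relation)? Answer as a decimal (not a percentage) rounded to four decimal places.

0.0683

After-tax nominal return = 10.13% × (1 − 0.12) = 8.9144%.
1 + r = 1.089144 / 1.01950 = 1.068312
After-tax real rate = 1.068312 − 1 → 0.0683.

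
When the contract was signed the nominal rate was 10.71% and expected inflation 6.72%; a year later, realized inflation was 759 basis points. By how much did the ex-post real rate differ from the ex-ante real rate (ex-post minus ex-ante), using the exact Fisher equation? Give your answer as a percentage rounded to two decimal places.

-0.84%

Ex-ante: (1 + 0.1071)/(1 + 0.0672) − 1 = 3.7388%
Ex-post: (1 + 0.1071)/(1 + 0.0759) − 1 = 2.8999%
Difference (ex-post − ex-ante) = -0.8389% → -0.84%.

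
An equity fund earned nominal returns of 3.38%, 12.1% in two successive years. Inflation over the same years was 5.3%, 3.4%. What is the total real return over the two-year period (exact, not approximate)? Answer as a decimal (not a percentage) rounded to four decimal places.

Compound the nominal returns: 1.0338 × 1.1210 = 1.158890.
Compound inflation: 1.0530 × 1.0340 = 1.088802.
Deflate: 1.158890 / 1.088802 = 1.064371.
Total real return = 1.064371 − 1 → 0.0644.

0.0644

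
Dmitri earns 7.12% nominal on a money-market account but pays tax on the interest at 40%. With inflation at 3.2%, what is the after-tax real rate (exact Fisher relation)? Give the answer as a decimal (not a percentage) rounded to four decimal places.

0.0104

After-tax nominal return = 7.12% × (1 − 0.4) = 4.2720%.
1 + r = 1.04272 / 1.03200 = 1.010388
After-tax real rate = 1.010388 − 1 → 0.0104.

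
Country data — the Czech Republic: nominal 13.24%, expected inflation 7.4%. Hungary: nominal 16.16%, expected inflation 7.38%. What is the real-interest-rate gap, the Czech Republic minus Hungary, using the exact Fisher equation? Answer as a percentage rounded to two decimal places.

-2.74%

The Czech Republic: (1 + 0.1324)/(1 + 0.0740) − 1 = 5.4376%
Hungary: (1 + 0.1616)/(1 + 0.0738) − 1 = 8.1766%
Differential = 5.4376% − 8.1766% = -2.7390% → -2.74%.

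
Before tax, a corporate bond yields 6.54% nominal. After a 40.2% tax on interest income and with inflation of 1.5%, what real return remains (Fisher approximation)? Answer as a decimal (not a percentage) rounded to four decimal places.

0.0241

After-tax nominal return = 6.54% × (1 − 0.402) = 3.91092%.
r ≈ 3.91092% − 1.5% → 0.0241.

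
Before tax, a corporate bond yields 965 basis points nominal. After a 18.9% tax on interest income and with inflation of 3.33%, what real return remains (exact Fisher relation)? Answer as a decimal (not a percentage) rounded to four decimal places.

0.0435

After-tax nominal return = 9.65% × (1 − 0.189) = 7.82615%.
1 + r = 1.0782615 / 1.03330 = 1.043513
After-tax real rate = 1.043513 − 1 → 0.0435.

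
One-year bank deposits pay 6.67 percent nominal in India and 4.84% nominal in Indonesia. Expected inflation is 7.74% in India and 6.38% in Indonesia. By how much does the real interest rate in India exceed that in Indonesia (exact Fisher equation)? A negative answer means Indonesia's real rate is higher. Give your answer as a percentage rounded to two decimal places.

0.45%

India: (1 + 0.0667)/(1 + 0.0774) − 1 = -0.9931%
Indonesia: (1 + 0.0484)/(1 + 0.0638) − 1 = -1.4476%
Differential = -0.9931% − (-1.4476%) = 0.4545% → 0.45%.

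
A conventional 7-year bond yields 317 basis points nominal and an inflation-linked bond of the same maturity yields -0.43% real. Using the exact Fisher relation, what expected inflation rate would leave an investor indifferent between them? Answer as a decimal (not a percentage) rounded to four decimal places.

0.0362

(1 + π) = (1 + i)/(1 + r) = 1.03170 / 0.99570 = 1.036155
Break-even inflation = 1.036155 − 1 → 0.0362.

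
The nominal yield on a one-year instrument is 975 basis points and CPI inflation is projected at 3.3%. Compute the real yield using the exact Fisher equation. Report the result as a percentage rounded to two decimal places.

6.24%

1 + r = 1.09750 / 1.03300 = 1.062439
r = 1.062439 − 1 = 6.2439%, i.e. 6.24%.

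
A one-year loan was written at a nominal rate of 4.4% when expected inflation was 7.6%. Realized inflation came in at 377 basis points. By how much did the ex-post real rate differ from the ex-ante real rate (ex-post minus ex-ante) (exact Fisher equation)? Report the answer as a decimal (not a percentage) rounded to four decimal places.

0.0358

Ex-ante: (1 + 0.0440)/(1 + 0.0760) − 1 = -2.9740%
Ex-post: (1 + 0.0440)/(1 + 0.0377) − 1 = 0.6071%
Difference (ex-post − ex-ante) = 3.5811% → 0.0358.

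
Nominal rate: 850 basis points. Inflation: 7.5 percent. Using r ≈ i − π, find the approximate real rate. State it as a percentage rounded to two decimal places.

r ≈ i − π = 8.5% − 7.5% = 1.00%.

1.00%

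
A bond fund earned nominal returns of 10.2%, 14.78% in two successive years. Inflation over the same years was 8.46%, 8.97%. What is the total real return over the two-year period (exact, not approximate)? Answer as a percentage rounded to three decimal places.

7.022%

Nominal growth factor = 1.1020 × 1.1478 = 1.264876
Price-level growth factor = 1.0846 × 1.0897 = 1.181889
Real growth factor = 1.264876 / 1.181889 = 1.070216
Total real return = 1.070216 − 1 → 7.022%.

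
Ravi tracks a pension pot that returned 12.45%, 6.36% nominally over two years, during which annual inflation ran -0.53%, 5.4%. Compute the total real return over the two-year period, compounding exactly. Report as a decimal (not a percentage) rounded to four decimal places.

0.1408

Compound the nominal returns: 1.1245 × 1.0636 = 1.196018.
Compound inflation: 0.9947 × 1.0540 = 1.048414.
Deflate: 1.196018 / 1.048414 = 1.140788.
Total real return = 1.140788 − 1 → 0.1408.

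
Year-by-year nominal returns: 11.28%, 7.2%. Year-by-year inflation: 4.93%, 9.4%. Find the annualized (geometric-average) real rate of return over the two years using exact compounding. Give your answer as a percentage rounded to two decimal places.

1.94%

Nominal growth factor = 1.1128 × 1.0720 = 1.19292160
Price-level growth factor = 1.0493 × 1.0940 = 1.14793420
Real growth factor = 1.19292160 / 1.14793420 = 1.03918988
Annualized real rate = 1.03918988^(1/2) − 1 = 1.9407% → 1.94%.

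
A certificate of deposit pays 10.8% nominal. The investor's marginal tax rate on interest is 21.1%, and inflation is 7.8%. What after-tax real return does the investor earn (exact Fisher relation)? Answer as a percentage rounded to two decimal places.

After-tax nominal return = 10.8% × (1 − 0.211) = 8.5212%.
1 + r = 1.085212 / 1.07800 = 1.006690
After-tax real rate = 1.006690 − 1 → 0.67%.

0.67%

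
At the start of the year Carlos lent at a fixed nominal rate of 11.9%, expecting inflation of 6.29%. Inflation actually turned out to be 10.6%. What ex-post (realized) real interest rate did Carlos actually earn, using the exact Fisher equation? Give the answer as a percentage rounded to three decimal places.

Ex-post: (1 + 0.1190)/(1 + 0.1060) − 1 = 1.1754%
So the realized real rate is 1.175%.

1.175%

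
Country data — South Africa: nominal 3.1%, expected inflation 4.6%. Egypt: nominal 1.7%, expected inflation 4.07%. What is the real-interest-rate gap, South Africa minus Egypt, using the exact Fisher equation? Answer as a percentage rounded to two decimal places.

South Africa: (1 + 0.0310)/(1 + 0.0460) − 1 = -1.4340%
Egypt: (1 + 0.0170)/(1 + 0.0407) − 1 = -2.2773%
Differential = -1.4340% − (-2.2773%) = 0.8433% → 0.84%.

0.84%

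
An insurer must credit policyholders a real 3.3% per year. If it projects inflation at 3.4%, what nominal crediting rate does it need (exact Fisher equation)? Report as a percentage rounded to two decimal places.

(1 + i) = (1 + r)(1 + π) = 1.03300 × 1.03400 = 1.068122
i = 1.068122 − 1, so the required nominal rate is 6.81%.

6.81%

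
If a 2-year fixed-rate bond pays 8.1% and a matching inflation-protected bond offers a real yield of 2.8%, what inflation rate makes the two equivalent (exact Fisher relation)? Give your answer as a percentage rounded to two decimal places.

5.16%

(1 + π) = (1 + i)/(1 + r) = 1.08100 / 1.02800 = 1.051556
Break-even inflation = 1.051556 − 1 → 5.16%.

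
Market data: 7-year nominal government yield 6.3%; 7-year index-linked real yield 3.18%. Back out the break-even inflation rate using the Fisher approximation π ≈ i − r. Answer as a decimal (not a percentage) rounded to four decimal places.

0.0312

π ≈ i − r = 6.3% − 3.18% → 0.0312.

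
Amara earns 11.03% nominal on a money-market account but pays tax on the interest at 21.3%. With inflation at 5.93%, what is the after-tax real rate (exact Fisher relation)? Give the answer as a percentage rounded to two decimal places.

2.60%

After-tax nominal return = 11.03% × (1 − 0.213) = 8.68061%.
1 + r = 1.0868061 / 1.05930 = 1.025966
After-tax real rate = 1.025966 − 1 → 2.60%.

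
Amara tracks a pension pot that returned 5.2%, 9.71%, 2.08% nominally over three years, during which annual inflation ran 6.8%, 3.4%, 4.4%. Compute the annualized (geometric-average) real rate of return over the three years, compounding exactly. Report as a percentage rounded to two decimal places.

Nominal growth factor = 1.0520 × 1.0971 × 1.0208 = 1.17815550
Price-level growth factor = 1.0680 × 1.0340 × 1.0440 = 1.15290173
Real growth factor = 1.17815550 / 1.15290173 = 1.02190453
Annualized real rate = 1.02190453^(1/3) − 1 = 0.7249% → 0.72%.

0.72%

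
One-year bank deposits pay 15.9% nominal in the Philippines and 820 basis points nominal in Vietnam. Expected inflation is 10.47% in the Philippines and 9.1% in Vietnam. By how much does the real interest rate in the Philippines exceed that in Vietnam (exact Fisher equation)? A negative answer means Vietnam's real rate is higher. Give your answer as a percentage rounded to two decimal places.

5.74%

The Philippines: (1 + 0.1590)/(1 + 0.1047) − 1 = 4.9154%
Vietnam: (1 + 0.0820)/(1 + 0.0910) − 1 = -0.8249%
Differential = 4.9154% − (-0.8249%) = 5.7403% → 5.74%.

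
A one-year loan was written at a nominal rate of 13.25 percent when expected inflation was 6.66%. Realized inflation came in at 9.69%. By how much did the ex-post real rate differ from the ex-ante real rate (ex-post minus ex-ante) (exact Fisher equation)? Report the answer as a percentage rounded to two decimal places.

-2.93%

Ex-ante: (1 + 0.1325)/(1 + 0.0666) − 1 = 6.1785%
Ex-post: (1 + 0.1325)/(1 + 0.0969) − 1 = 3.2455%
Difference (ex-post − ex-ante) = -2.9330% → -2.93%.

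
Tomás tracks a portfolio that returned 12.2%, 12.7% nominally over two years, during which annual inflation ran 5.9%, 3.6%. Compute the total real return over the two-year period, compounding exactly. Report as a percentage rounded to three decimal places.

Nominal growth factor = 1.1220 × 1.1270 = 1.264494
Price-level growth factor = 1.0590 × 1.0360 = 1.097124
Real growth factor = 1.264494 / 1.097124 = 1.152553
Total real return = 1.152553 − 1 → 15.255%.

15.255%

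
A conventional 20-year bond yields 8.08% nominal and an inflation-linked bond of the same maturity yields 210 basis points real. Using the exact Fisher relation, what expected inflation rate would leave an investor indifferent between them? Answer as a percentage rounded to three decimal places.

5.857%

(1 + π) = (1 + i)/(1 + r) = 1.08080 / 1.02100 = 1.058570
Break-even inflation = 1.058570 − 1 → 5.857%.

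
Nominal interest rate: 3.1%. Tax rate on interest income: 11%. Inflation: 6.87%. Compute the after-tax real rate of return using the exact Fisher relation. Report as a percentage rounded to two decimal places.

After-tax nominal return = 3.1% × (1 − 0.11) = 2.7590%.
1 + r = 1.02759 / 1.06870 = 0.961533
After-tax real rate = 0.961533 − 1 → -3.85%.

-3.85%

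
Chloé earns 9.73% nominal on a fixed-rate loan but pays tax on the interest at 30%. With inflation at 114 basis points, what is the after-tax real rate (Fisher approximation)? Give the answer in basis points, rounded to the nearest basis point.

567 basis points

After-tax nominal return = 9.73% × (1 − 0.3) = 6.8110%.
r ≈ 6.8110% − 1.14% → 567 basis points.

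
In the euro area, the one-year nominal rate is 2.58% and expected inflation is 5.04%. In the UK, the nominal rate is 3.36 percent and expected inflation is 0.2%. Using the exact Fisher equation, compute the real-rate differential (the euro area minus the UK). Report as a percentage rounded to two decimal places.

-5.50%

The euro area: (1 + 0.0258)/(1 + 0.0504) − 1 = -2.3420%
The UK: (1 + 0.0336)/(1 + 0.0020) − 1 = 3.1537%
Differential = -2.3420% − 3.1537% = -5.4957% → -5.50%.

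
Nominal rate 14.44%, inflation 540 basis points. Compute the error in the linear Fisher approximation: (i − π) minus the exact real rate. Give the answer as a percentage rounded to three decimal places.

0.463%

Approximate: r ≈ 14.440% − 5.400% = 9.0400%
Exact: (1 + 0.1444)/(1 + 0.0540) − 1 = 8.5769%
Error = 9.0400% − 8.5769% = 0.4631% → 0.463%.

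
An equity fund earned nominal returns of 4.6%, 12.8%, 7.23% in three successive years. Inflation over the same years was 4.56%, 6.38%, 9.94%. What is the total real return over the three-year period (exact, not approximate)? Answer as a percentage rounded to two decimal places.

3.46%

Nominal growth factor = 1.0460 × 1.1280 × 1.0723 = 1.265194
Price-level growth factor = 1.0456 × 1.0638 × 1.0994 = 1.222873
Real growth factor = 1.265194 / 1.222873 = 1.034608
Total real return = 1.034608 − 1 → 3.46%.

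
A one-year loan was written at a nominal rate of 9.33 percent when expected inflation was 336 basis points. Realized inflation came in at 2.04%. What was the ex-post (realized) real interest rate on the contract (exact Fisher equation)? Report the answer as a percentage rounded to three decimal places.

Ex-post: (1 + 0.0933)/(1 + 0.0204) − 1 = 7.1443%
So the realized real rate is 7.144%.

7.144%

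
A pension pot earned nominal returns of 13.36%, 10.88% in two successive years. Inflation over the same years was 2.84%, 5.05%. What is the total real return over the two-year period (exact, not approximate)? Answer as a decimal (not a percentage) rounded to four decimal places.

0.1635

Nominal growth factor = 1.1336 × 1.1088 = 1.256936
Price-level growth factor = 1.0284 × 1.0505 = 1.080334
Real growth factor = 1.256936 / 1.080334 = 1.163469
Total real return = 1.163469 − 1 → 0.1635.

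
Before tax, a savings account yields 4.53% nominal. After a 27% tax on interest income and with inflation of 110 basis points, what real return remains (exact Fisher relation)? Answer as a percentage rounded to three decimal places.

2.183%

After-tax nominal return = 4.53% × (1 − 0.27) = 3.3069%.
1 + r = 1.033069 / 1.01100 = 1.021829
After-tax real rate = 1.021829 − 1 → 2.183%.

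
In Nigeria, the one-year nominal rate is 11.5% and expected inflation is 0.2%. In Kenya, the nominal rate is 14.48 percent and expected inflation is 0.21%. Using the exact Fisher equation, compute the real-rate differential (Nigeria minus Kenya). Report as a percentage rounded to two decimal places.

-2.96%

Nigeria: (1 + 0.1150)/(1 + 0.0020) − 1 = 11.2774%
Kenya: (1 + 0.1448)/(1 + 0.0021) − 1 = 14.2401%
Differential = 11.2774% − 14.2401% = -2.9627% → -2.96%.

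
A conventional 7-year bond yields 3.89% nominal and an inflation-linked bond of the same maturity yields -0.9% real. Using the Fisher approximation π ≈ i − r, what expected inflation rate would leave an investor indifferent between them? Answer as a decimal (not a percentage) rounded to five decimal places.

π ≈ i − r = 3.89% − (-0.9%) → 0.04790.

0.04790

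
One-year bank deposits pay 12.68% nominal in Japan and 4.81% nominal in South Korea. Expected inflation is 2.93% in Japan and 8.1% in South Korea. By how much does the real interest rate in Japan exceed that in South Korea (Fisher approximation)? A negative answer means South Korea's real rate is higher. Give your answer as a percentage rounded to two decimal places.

13.04%

Japan: 12.68% − 2.93% = 9.750%
South Korea: 4.81% − 8.1% = -3.290%
Differential = 13.040% → 13.04%.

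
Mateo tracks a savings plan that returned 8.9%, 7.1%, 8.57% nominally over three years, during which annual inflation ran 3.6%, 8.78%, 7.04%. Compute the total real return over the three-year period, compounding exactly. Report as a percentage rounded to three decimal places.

4.972%

Nominal growth factor = 1.0890 × 1.0710 × 1.0857 = 1.266273
Price-level growth factor = 1.0360 × 1.0878 × 1.0704 = 1.206299
Real growth factor = 1.266273 / 1.206299 = 1.049717
Total real return = 1.049717 − 1 → 4.972%.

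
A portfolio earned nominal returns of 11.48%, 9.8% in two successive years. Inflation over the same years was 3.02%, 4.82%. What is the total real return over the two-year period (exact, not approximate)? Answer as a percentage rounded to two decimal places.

Nominal growth factor = 1.1148 × 1.0980 = 1.224050
Price-level growth factor = 1.0302 × 1.0482 = 1.079856
Real growth factor = 1.224050 / 1.079856 = 1.133532
Total real return = 1.133532 − 1 → 13.35%.

13.35%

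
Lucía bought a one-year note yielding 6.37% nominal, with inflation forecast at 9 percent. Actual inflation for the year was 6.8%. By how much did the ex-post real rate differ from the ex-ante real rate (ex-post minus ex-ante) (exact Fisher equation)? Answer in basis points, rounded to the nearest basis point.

Ex-ante: (1 + 0.0637)/(1 + 0.0900) − 1 = -2.4128%
Ex-post: (1 + 0.0637)/(1 + 0.0680) − 1 = -0.4026%
Difference (ex-post − ex-ante) = 2.0102% → 201 basis points.

201 basis points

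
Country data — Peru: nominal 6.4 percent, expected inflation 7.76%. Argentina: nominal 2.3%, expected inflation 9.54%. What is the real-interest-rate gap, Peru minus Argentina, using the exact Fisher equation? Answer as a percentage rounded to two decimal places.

5.35%

Peru: (1 + 0.0640)/(1 + 0.0776) − 1 = -1.2621%
Argentina: (1 + 0.0230)/(1 + 0.0954) − 1 = -6.6095%
Differential = -1.2621% − (-6.6095%) = 5.3474% → 5.35%.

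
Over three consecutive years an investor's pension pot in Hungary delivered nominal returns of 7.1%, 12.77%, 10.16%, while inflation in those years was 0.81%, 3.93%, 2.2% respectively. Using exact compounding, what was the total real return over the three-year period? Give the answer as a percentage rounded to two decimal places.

Compound the nominal returns: 1.0710 × 1.1277 × 1.1016 = 1.330476.
Compound inflation: 1.0081 × 1.0393 × 1.0220 = 1.070768.
Deflate: 1.330476 / 1.070768 = 1.242543.
Total real return = 1.242543 − 1 → 24.25%.

24.25%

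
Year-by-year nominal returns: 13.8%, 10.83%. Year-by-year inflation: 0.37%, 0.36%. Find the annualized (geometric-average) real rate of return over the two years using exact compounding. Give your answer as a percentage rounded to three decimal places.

Nominal growth factor = 1.1380 × 1.1083 = 1.26124540
Price-level growth factor = 1.0037 × 1.0036 = 1.00731332
Real growth factor = 1.26124540 / 1.00731332 = 1.25208848
Annualized real rate = 1.25208848^(1/2) − 1 = 11.8968% → 11.897%.

11.897%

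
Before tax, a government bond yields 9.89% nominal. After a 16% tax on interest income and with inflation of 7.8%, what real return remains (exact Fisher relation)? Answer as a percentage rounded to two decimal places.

0.47%

After-tax nominal return = 9.89% × (1 − 0.16) = 8.3076%.
1 + r = 1.083076 / 1.07800 = 1.004709
After-tax real rate = 1.004709 − 1 → 0.47%.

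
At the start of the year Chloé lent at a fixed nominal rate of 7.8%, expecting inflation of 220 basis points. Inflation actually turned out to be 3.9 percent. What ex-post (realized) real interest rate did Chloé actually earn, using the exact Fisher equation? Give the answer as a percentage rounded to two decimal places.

3.75%

Ex-post: (1 + 0.0780)/(1 + 0.0390) − 1 = 3.7536%
So the realized real rate is 3.75%.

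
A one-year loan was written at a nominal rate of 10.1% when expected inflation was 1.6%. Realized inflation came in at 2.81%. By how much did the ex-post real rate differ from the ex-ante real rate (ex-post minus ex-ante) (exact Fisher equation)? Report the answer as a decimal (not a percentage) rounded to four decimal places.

Ex-ante: (1 + 0.1010)/(1 + 0.0160) − 1 = 8.3661%
Ex-post: (1 + 0.1010)/(1 + 0.0281) − 1 = 7.0907%
Difference (ex-post − ex-ante) = -1.2754% → -0.0128.

-0.0128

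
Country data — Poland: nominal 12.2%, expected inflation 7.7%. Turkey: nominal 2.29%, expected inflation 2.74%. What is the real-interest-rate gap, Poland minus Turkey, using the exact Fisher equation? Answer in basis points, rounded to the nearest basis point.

Poland: (1 + 0.1220)/(1 + 0.0770) − 1 = 4.1783%
Turkey: (1 + 0.0229)/(1 + 0.0274) − 1 = -0.4380%
Differential = 4.1783% − (-0.4380%) = 4.6163% → 462 basis points.

462 basis points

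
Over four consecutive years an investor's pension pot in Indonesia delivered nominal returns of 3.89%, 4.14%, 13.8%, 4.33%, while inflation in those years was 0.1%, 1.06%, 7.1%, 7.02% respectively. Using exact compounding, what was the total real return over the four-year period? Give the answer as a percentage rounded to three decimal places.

10.783%

Compound the nominal returns: 1.0389 × 1.0414 × 1.1380 × 1.0433 = 1.2845257.
Compound inflation: 1.0010 × 1.0106 × 1.0710 × 1.0702 = 1.1594921.
Deflate: 1.2845257 / 1.1594921 = 1.1078348.
Total real return = 1.1078348 − 1 → 10.783%.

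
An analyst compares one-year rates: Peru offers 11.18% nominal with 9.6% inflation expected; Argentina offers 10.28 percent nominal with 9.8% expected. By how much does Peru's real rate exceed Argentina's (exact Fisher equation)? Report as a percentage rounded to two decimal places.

1.00%

Peru: (1 + 0.1118)/(1 + 0.0960) − 1 = 1.4416%
Argentina: (1 + 0.1028)/(1 + 0.0980) − 1 = 0.4372%
Differential = 1.4416% − 0.4372% = 1.0044% → 1.00%.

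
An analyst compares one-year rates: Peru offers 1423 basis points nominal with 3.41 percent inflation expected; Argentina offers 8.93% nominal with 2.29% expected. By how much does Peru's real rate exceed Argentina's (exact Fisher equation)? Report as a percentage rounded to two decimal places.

Peru: (1 + 0.1423)/(1 + 0.0341) − 1 = 10.4632%
Argentina: (1 + 0.0893)/(1 + 0.0229) − 1 = 6.4913%
Differential = 10.4632% − 6.4913% = 3.9719% → 3.97%.

3.97%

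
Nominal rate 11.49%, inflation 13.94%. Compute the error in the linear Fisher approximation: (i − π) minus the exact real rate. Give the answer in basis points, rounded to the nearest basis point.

-30 basis points

Approximate: r ≈ 11.490% − 13.940% = -2.4500%
Exact: (1 + 0.1149)/(1 + 0.1394) − 1 = -2.1503%
Error = -2.4500% − (-2.1503%) = -0.2997% → -30 basis points.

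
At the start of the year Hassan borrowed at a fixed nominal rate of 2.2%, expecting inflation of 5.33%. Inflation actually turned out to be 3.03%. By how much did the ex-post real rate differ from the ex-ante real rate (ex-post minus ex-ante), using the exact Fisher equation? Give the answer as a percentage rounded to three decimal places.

Ex-ante: (1 + 0.0220)/(1 + 0.0533) − 1 = -2.9716%
Ex-post: (1 + 0.0220)/(1 + 0.0303) − 1 = -0.8056%
Difference (ex-post − ex-ante) = 2.1660% → 2.166%.

2.166%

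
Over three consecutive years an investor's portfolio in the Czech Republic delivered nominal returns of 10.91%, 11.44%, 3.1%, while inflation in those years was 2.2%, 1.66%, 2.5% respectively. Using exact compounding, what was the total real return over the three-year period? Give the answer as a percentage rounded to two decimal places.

Nominal growth factor = 1.1091 × 1.1144 × 1.0310 = 1.274296
Price-level growth factor = 1.0220 × 1.0166 × 1.0250 = 1.064939
Real growth factor = 1.274296 / 1.064939 = 1.196591
Total real return = 1.196591 − 1 → 19.66%.

19.66%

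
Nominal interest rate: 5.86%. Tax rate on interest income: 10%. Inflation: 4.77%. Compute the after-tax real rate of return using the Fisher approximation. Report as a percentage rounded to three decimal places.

0.504%

After-tax nominal return = 5.86% × (1 − 0.1) = 5.2740%.
r ≈ 5.2740% − 4.77% → 0.504%.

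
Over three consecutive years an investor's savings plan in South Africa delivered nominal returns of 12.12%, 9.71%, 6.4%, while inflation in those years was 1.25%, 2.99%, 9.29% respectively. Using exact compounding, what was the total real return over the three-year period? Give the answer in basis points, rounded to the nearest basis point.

1484 basis points

Nominal growth factor = 1.1212 × 1.0971 × 1.0640 = 1.308793
Price-level growth factor = 1.0125 × 1.0299 × 1.0929 = 1.139647
Real growth factor = 1.308793 / 1.139647 = 1.148419
Total real return = 1.148419 − 1 → 1484 basis points.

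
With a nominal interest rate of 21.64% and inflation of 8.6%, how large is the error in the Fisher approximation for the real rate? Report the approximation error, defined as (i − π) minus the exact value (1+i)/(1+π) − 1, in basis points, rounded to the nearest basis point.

103 basis points

Approximate: r ≈ 21.640% − 8.600% = 13.0400%
Exact: (1 + 0.2164)/(1 + 0.0860) − 1 = 12.0074%
Error = 13.0400% − 12.0074% = 1.0326% → 103 basis points.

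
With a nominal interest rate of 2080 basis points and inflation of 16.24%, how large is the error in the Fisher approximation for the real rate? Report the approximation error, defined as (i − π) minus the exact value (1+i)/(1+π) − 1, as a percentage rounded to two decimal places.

0.64%

Approximate: r ≈ 20.800% − 16.240% = 4.5600%
Exact: (1 + 0.2080)/(1 + 0.1624) − 1 = 3.9229%
Error = 4.5600% − 3.9229% = 0.6371% → 0.64%.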